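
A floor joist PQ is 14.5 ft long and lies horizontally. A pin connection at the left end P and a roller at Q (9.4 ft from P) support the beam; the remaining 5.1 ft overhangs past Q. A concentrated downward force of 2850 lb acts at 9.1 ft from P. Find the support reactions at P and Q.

P_x = 0, P_y = 90.96 lb, Q_y = 2759 lb

ΣM about P: Q_y·9.4 − 2850·9.1 = 0 → Q_y = 25935/9.4 = 2759.04 ≈ 2759 lb.
ΣF_y = 0: P_y + 2759.04 − 2850 = 0 → P_y = 90.96 lb.
ΣF_x = 0: no horizontal applied forces, so P_x = 0.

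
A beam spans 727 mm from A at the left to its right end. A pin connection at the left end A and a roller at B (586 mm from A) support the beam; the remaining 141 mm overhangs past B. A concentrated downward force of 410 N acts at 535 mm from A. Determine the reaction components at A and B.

Moments about A: B_y·586 − 410·535 = 0 → B_y = 219350/586 = 374.317 ≈ 374.3 N.
ΣF_y = 0: A_y + 374.317 − 410 = 0 → A_y = 35.68 N.
ΣF_x = 0: no horizontal applied forces, so A_x = 0.

A_x = 0, A_y = 35.68 N, B_y = 374.3 N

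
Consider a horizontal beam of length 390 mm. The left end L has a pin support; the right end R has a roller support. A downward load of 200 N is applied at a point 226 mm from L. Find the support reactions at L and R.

L_x = 0, L_y = 84.10 N, R_y = 115.9 N

Taking moments about L: R_y·390 − 200·226 = 0 → R_y = 45200/390 = 115.897 ≈ 115.9 N.
ΣF_y = 0: L_y + 115.897 − 200 = 0 → L_y = 84.10 N.
ΣF_x = 0: no horizontal applied forces, so L_x = 0.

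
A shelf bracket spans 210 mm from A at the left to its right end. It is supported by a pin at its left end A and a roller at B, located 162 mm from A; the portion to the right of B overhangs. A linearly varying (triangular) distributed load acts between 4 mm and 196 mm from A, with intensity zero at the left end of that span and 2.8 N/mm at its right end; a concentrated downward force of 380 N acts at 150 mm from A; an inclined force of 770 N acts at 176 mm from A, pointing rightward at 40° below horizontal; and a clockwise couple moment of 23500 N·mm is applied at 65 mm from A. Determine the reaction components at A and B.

Resultant of the triangular load: ½ × 2.8 × 192 = 268.8 N, acting at 132 mm from A (one-third of the span from the peak).
Moments about A: B_y·162 − (½·2.8·192)·132 − 380·150 − 770·sin40°·176 − 23500 = 0 → B_y = 203092/162 = 1253.65 ≈ 1254 N.
ΣF_y = 0: A_y + 1253.65 − ½·2.8·192 − 380 − 770·sin40° = 0 → A_y = -109.9 N.
ΣF_x = 0: A_x + 770·cos40° = 0 → A_x = -589.9 N.

A_x = -589.9 N, A_y = -109.9 N, B_y = 1254 N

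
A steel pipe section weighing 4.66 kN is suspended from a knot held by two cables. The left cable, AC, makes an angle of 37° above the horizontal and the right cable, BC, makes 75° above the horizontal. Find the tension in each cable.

ΣF_x = 0: −T_AC·cos37° + T_BC·cos75° = 0 → T_BC = 3.08569·T_AC.
ΣF_y = 0: T_AC·sin37° + T_BC·sin75° = 4.66.
Substitute: T_AC·(0.601815 + 3.08569·0.965926) = 4.66 → T_AC = 1.30082 ≈ 1.301 kN.
Then T_BC = 3.08569 × 1.30082 = 4.014 kN.

T_AC = 1.301 kN, T_BC = 4.014 kN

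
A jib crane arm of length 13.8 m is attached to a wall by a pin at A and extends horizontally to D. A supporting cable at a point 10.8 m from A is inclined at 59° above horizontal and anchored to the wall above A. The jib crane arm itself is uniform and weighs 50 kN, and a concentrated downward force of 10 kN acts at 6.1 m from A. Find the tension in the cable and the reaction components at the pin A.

T = 43.86 kN, A_x = 22.59 kN, A_y = 22.41 kN

ΣM about A: T·sin59°·10.8 − 50·6.9 − 10·6.1 = 0 → T = 406/(10.8·0.857167) = 43.8568 ≈ 43.86 kN.
ΣF_x = 0: A_x − T·cos59° = 0 → A_x = 43.8568 × 0.515038 = 22.59 kN.
ΣF_y = 0: A_y + T·sin59° − 50 − 10 = 0 → A_y = 60 − 43.8568 × 0.857167 = 22.41 kN.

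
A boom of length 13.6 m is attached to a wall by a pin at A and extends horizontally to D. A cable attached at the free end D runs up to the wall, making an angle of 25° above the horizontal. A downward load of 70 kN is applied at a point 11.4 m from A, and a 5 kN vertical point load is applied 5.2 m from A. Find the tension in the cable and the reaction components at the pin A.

T = 143.4 kN, A_x = 129.9 kN, A_y = 14.41 kN

ΣM about A: T·sin25°·13.6 − 70·11.4 − 5·5.2 = 0 → T = 824/(13.6·0.422618) = 143.364 ≈ 143.4 kN.
ΣF_x = 0: A_x − T·cos25° = 0 → A_x = 143.364 × 0.906308 = 129.9 kN.
ΣF_y = 0: A_y + T·sin25° − 70 − 5 = 0 → A_y = 75 − 143.364 × 0.422618 = 14.41 kN.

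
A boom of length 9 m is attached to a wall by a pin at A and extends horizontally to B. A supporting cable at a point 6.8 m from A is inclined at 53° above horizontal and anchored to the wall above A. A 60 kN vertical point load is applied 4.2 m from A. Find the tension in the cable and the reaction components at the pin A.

T = 46.40 kN, A_x = 27.93 kN, A_y = 22.94 kN

ΣM about A: T·sin53°·6.8 − 60·4.2 = 0 → T = 252/(6.8·0.798636) = 46.4026 ≈ 46.40 kN.
ΣF_x = 0: A_x − T·cos53° = 0 → A_x = 46.4026 × 0.601815 = 27.93 kN.
ΣF_y = 0: A_y + T·sin53° − 60 = 0 → A_y = 60 − 46.4026 × 0.798636 = 22.94 kN.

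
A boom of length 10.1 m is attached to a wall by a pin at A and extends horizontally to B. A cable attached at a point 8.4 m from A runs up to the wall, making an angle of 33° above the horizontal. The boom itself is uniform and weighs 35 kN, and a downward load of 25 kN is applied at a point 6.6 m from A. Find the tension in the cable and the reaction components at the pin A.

T = 74.70 kN, A_x = 62.65 kN, A_y = 19.32 kN

ΣM about A: T·sin33°·8.4 − 35·5.05 − 25·6.6 = 0 → T = 341.75/(8.4·0.544639) = 74.70 kN.
ΣF_x = 0: A_x − T·cos33° = 0 → A_x = 74.7 × 0.838671 = 62.65 kN.
ΣF_y = 0: A_y + T·sin33° − 35 − 25 = 0 → A_y = 60 − 74.7 × 0.544639 = 19.32 kN.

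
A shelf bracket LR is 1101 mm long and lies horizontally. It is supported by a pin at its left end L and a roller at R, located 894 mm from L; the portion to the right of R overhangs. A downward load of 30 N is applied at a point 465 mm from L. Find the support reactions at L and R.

ΣM about L: R_y·894 − 30·465 = 0 → R_y = 13950/894 = 15.604 ≈ 15.60 N.
ΣF_y = 0: L_y + 15.604 − 30 = 0 → L_y = 14.40 N.
ΣF_x = 0: no horizontal applied forces, so L_x = 0.

L_x = 0, L_y = 14.40 N, R_y = 15.60 N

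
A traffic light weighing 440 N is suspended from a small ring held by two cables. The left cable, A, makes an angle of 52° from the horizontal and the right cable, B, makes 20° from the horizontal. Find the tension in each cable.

T_A = 434.7 N, T_B = 284.8 N

ΣF_x = 0: −T_A·cos52° + T_B·cos20° = 0 → T_B = 0.655173·T_A.
ΣF_y = 0: T_A·sin52° + T_B·sin20° = 440.
Substitute: T_A·(0.788011 + 0.655173·0.34202) = 440 → T_A = 434.743 ≈ 434.7 N.
Then T_B = 0.655173 × 434.743 = 284.8 N.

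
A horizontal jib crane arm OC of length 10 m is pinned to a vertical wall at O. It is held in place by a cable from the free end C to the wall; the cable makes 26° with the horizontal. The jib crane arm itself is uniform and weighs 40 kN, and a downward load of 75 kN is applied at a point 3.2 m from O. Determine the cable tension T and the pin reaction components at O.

ΣM about O: T·sin26°·10 − 40·5 − 75·3.2 = 0 → T = 440/(10·0.438371) = 100.372 ≈ 100.4 kN.
ΣF_x = 0: O_x − T·cos26° = 0 → O_x = 100.372 × 0.898794 = 90.21 kN.
ΣF_y = 0: O_y + T·sin26° − 40 − 75 = 0 → O_y = 115 − 100.372 × 0.438371 = 71.00 kN.

T = 100.4 kN, O_x = 90.21 kN, O_y = 71.00 kN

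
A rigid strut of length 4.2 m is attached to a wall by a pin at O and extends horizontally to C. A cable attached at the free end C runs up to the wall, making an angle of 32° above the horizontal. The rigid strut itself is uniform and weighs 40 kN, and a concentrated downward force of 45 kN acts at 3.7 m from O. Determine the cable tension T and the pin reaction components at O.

T = 112.6 kN, O_x = 95.45 kN, O_y = 25.36 kN

ΣM about O: T·sin32°·4.2 − 40·2.1 − 45·3.7 = 0 → T = 250.5/(4.2·0.529919) = 112.551 ≈ 112.6 kN.
ΣF_x = 0: O_x − T·cos32° = 0 → O_x = 112.551 × 0.848048 = 95.45 kN.
ΣF_y = 0: O_y + T·sin32° − 40 − 45 = 0 → O_y = 85 − 112.551 × 0.529919 = 25.36 kN.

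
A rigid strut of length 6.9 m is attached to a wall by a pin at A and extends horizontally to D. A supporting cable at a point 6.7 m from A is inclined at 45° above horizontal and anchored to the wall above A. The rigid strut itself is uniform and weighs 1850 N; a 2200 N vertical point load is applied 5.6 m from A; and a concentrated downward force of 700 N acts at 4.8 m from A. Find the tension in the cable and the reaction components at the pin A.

ΣM about A: T·sin45°·6.7 − 1850·3.45 − 2200·5.6 − 700·4.8 = 0 → T = 22062.5/(6.7·0.707107) = 4656.88 ≈ 4657 N.
ΣF_x = 0: A_x − T·cos45° = 0 → A_x = 4656.88 × 0.707107 = 3293 N.
ΣF_y = 0: A_y + T·sin45° − 1850 − 2200 − 700 = 0 → A_y = 4750 − 4656.88 × 0.707107 = 1457 N.

T = 4657 N, A_x = 3293 N, A_y = 1457 N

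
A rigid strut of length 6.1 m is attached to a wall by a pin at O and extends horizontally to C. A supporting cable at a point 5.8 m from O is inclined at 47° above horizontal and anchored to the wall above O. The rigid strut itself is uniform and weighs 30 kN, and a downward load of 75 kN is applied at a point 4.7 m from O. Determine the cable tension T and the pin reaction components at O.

T = 104.7 kN, O_x = 71.39 kN, O_y = 28.45 kN

ΣM about O: T·sin47°·5.8 − 30·3.05 − 75·4.7 = 0 → T = 444/(5.8·0.731354) = 104.671 ≈ 104.7 kN.
ΣF_x = 0: O_x − T·cos47° = 0 → O_x = 104.671 × 0.681998 = 71.39 kN.
ΣF_y = 0: O_y + T·sin47° − 30 − 75 = 0 → O_y = 105 − 104.671 × 0.731354 = 28.45 kN.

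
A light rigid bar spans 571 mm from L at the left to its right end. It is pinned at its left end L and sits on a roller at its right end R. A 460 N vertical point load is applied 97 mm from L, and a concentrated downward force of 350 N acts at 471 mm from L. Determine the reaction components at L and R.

L_x = 0, L_y = 443.2 N, R_y = 366.8 N

Taking moments about L: R_y·571 − 460·97 − 350·471 = 0 → R_y = 209470/571 = 366.848 ≈ 366.8 N.
ΣF_y = 0: L_y + 366.848 − 460 − 350 = 0 → L_y = 443.2 N.
ΣF_x = 0: no horizontal applied forces, so L_x = 0.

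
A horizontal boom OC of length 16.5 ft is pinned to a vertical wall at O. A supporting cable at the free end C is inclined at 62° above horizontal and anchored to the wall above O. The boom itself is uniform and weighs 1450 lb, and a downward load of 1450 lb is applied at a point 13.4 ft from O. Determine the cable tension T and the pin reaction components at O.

ΣM about O: T·sin62°·16.5 − 1450·8.25 − 1450·13.4 = 0 → T = 31392.5/(16.5·0.882948) = 2154.8 ≈ 2155 lb.
ΣF_x = 0: O_x − T·cos62° = 0 → O_x = 2154.8 × 0.469472 = 1012 lb.
ΣF_y = 0: O_y + T·sin62° − 1450 − 1450 = 0 → O_y = 2900 − 2154.8 × 0.882948 = 997.4 lb.

T = 2155 lb, O_x = 1012 lb, O_y = 997.4 lb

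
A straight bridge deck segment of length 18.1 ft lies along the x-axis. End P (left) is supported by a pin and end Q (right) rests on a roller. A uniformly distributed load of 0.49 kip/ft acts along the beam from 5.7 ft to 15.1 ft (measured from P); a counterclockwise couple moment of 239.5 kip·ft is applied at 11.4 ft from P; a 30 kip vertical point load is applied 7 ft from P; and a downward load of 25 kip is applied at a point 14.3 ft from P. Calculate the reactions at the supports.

Resultant of the distributed load: 0.49 × 9.4 = 4.606 kip at 10.4 ft from P.
Taking moments about P: Q_y·18.1 − (0.49·9.4)·10.4 + 239.5 − 30·7 − 25·14.3 = 0 → Q_y = 375.9024/18.1 = 20.7681 ≈ 20.77 kip.
ΣF_y = 0: P_y + 20.7681 − 0.49·9.4 − 30 − 25 = 0 → P_y = 38.84 kip.
ΣF_x = 0: no horizontal applied forces, so P_x = 0.

P_x = 0, P_y = 38.84 kip, Q_y = 20.77 kip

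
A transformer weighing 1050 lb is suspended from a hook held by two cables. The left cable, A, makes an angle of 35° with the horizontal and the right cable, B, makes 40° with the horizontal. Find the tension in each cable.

T_A = 832.7 lb, T_B = 890.5 lb

ΣF_x = 0: −T_A·cos35° + T_B·cos40° = 0 → T_B = 1.06933·T_A.
ΣF_y = 0: T_A·sin35° + T_B·sin40° = 1050.
Substitute: T_A·(0.573576 + 1.06933·0.642788) = 1050 → T_A = 832.72 ≈ 832.7 lb.
Then T_B = 1.06933 × 832.72 = 890.5 lb.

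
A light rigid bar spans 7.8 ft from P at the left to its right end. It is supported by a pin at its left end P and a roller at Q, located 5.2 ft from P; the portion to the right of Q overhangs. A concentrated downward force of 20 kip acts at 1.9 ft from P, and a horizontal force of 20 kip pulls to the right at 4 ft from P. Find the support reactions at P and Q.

P_x = -20.00 kip, P_y = 12.69 kip, Q_y = 7.308 kip

ΣM about P: Q_y·5.2 − 20·1.9 = 0 → Q_y = 38/5.2 = 7.30769 ≈ 7.308 kip.
ΣF_y = 0: P_y + 7.30769 − 20 = 0 → P_y = 12.69 kip.
ΣF_x = 0: P_x + 20 = 0 → P_x = -20.00 kip.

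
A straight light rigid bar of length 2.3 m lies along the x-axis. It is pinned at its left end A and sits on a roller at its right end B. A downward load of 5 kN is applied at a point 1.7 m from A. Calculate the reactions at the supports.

Taking moments about A: B_y·2.3 − 5·1.7 = 0 → B_y = 8.5/2.3 = 3.69565 ≈ 3.696 kN.
ΣF_y = 0: A_y + 3.69565 − 5 = 0 → A_y = 1.304 kN.
ΣF_x = 0: no horizontal applied forces, so A_x = 0.

A_x = 0, A_y = 1.304 kN, B_y = 3.696 kN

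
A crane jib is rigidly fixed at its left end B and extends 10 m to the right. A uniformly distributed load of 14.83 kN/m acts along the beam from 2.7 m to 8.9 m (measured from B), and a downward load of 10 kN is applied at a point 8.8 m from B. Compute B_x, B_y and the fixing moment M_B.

B_x = 0, B_y = 101.9 kN, M_B = 621.3 kN·m

Resultant of the distributed load: 14.83 × 6.2 = 91.946 kN at 5.8 m from B.
ΣF_x = 0: B_x = 0.
ΣF_y = 0: B_y − 14.83·6.2 − 10 = 0 → B_y = 101.9 kN.
ΣM about B: M_B − (14.83·6.2)·5.8 − 10·8.8 = 0 → M_B = 621.3 kN·m.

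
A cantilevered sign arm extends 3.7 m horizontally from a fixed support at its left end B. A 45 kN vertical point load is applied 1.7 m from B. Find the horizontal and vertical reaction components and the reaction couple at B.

ΣF_x = 0: B_x = 0.
ΣF_y = 0: B_y − 45 = 0 → B_y = 45.00 kN.
ΣM about B: M_B − 45·1.7 = 0 → M_B = 76.50 kN·m.

B_x = 0, B_y = 45.00 kN, M_B = 76.50 kN·m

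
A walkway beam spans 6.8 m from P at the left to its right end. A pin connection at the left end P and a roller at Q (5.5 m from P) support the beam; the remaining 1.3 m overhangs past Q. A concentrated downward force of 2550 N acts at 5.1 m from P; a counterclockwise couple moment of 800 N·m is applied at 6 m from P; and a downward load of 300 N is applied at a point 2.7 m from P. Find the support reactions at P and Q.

P_x = 0, P_y = 483.6 N, Q_y = 2366 N

ΣM about P: Q_y·5.5 − 2550·5.1 + 800 − 300·2.7 = 0 → Q_y = 13015/5.5 = 2366.36 ≈ 2366 N.
ΣF_y = 0: P_y + 2366.36 − 2550 − 300 = 0 → P_y = 483.6 N.
ΣF_x = 0: no horizontal applied forces, so P_x = 0.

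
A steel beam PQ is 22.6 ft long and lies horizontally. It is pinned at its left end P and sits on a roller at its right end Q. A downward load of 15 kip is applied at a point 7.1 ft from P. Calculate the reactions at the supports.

Moments about P: Q_y·22.6 − 15·7.1 = 0 → Q_y = 106.5/22.6 = 4.71239 ≈ 4.712 kip.
ΣF_y = 0: P_y + 4.71239 − 15 = 0 → P_y = 10.29 kip.
ΣF_x = 0: no horizontal applied forces, so P_x = 0.

P_x = 0, P_y = 10.29 kip, Q_y = 4.712 kip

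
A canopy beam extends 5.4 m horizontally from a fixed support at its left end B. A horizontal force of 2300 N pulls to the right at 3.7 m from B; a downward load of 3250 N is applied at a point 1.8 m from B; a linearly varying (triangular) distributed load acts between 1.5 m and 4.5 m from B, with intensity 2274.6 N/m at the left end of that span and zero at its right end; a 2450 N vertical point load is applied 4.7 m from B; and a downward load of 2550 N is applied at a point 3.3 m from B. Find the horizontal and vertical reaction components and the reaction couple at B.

Resultant of the triangular load: ½ × 2274.6 × 3 = 3411.9 N, acting at 2.5 m from B (one-third of the span from the peak).
ΣF_x = 0: B_x + 2300 = 0 → B_x = -2300 N.
ΣF_y = 0: B_y − 3250 − ½·2274.6·3 − 2450 − 2550 = 0 → B_y = 11660 N.
ΣM about B: M_B − 3250·1.8 − (½·2274.6·3)·2.5 − 2450·4.7 − 2550·3.3 = 0 → M_B = 34310 N·m.

B_x = -2300 N, B_y = 11660 N, M_B = 34310 N·m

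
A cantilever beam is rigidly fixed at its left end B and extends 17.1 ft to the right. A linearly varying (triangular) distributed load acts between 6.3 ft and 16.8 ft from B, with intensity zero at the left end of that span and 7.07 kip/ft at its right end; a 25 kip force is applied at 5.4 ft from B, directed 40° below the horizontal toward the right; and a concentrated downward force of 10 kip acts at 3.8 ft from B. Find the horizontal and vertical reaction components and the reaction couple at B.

Resultant of the triangular load: ½ × 7.07 × 10.5 = 37.1175 kip, acting at 13.3 ft from B (one-third of the span from the peak).
ΣF_x = 0: B_x + 25·cos40° = 0 → B_x = -19.15 kip.
ΣF_y = 0: B_y − ½·7.07·10.5 − 25·sin40° − 10 = 0 → B_y = 63.19 kip.
ΣM about B: M_B − (½·7.07·10.5)·13.3 − 25·sin40°·5.4 − 10·3.8 = 0 → M_B = 618.4 kip·ft.

B_x = -19.15 kip, B_y = 63.19 kip, M_B = 618.4 kip·ft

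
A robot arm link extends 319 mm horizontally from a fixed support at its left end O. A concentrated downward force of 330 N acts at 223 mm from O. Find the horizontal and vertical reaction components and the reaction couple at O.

O_x = 0, O_y = 330.0 N, M_O = 73590 N·mm

ΣF_x = 0: O_x = 0.
ΣF_y = 0: O_y − 330 = 0 → O_y = 330.0 N.
ΣM about O: M_O − 330·223 = 0 → M_O = 73590 N·mm.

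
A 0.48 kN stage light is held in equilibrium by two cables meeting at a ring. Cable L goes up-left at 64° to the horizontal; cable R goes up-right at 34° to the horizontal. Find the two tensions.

ΣF_x = 0: −T_L·cos64° + T_R·cos34° = 0 → T_R = 0.528771·T_L.
ΣF_y = 0: T_L·sin64° + T_R·sin34° = 0.48.
Substitute: T_L·(0.898794 + 0.528771·0.559193) = 0.48 → T_L = 0.401849 ≈ 0.4018 kN.
Then T_R = 0.528771 × 0.401849 = 0.2125 kN.

T_L = 0.4018 kN, T_R = 0.2125 kN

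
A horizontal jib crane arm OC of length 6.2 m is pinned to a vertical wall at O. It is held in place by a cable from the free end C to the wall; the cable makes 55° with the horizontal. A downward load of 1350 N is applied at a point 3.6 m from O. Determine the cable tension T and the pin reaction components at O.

ΣM about O: T·sin55°·6.2 − 1350·3.6 = 0 → T = 4860/(6.2·0.819152) = 956.93 ≈ 956.9 N.
ΣF_x = 0: O_x − T·cos55° = 0 → O_x = 956.93 × 0.573576 = 548.9 N.
ΣF_y = 0: O_y + T·sin55° − 1350 = 0 → O_y = 1350 − 956.93 × 0.819152 = 566.1 N.

T = 956.9 N, O_x = 548.9 N, O_y = 566.1 N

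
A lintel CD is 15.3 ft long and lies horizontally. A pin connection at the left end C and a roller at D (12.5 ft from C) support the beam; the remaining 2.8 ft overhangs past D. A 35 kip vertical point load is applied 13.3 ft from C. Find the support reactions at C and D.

C_x = 0, C_y = -2.240 kip, D_y = 37.24 kip

ΣM about C: D_y·12.5 − 35·13.3 = 0 → D_y = 465.5/12.5 = 37.24 kip.
ΣF_y = 0: C_y + 37.24 − 35 = 0 → C_y = -2.240 kip.
ΣF_x = 0: no horizontal applied forces, so C_x = 0.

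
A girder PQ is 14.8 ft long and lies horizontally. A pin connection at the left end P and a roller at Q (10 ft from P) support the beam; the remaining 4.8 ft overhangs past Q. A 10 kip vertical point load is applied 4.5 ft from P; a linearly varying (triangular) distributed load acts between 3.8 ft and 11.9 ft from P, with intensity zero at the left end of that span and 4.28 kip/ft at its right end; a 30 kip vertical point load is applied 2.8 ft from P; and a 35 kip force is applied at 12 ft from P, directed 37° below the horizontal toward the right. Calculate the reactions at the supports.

P_x = -27.95 kip, P_y = 24.27 kip, Q_y = 54.12 kip

Resultant of the triangular load: ½ × 4.28 × 8.1 = 17.334 kip, acting at 9.2 ft from P (one-third of the span from the peak).
ΣM about P: Q_y·10 − 10·4.5 − (½·4.28·8.1)·9.2 − 30·2.8 − 35·sin37°·12 = 0 → Q_y = 541.235/10 = 54.1235 ≈ 54.12 kip.
ΣF_y = 0: P_y + 54.1235 − 10 − ½·4.28·8.1 − 30 − 35·sin37° = 0 → P_y = 24.27 kip.
ΣF_x = 0: P_x + 35·cos37° = 0 → P_x = -27.95 kip.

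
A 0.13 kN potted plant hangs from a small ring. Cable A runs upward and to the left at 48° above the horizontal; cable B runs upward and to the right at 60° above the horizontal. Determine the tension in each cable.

T_A = 0.06835 kN, T_B = 0.09146 kN

ΣF_x = 0: −T_A·cos48° + T_B·cos60° = 0 → T_B = 1.33826·T_A.
ΣF_y = 0: T_A·sin48° + T_B·sin60° = 0.13.
Substitute: T_A·(0.743145 + 1.33826·0.866025) = 0.13 → T_A = 0.0683451 ≈ 0.06835 kN.
Then T_B = 1.33826 × 0.0683451 = 0.09146 kN.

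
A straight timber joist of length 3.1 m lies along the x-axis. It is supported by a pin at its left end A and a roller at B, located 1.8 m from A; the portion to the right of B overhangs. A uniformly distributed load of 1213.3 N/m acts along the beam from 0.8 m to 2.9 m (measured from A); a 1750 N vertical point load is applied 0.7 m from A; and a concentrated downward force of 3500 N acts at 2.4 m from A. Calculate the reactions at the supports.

A_x = 0, A_y = -168.0 N, B_y = 7966 N

Resultant of the distributed load: 1213.3 × 2.1 = 2547.93 N at 1.85 m from A.
Moments about A: B_y·1.8 − (1213.3·2.1)·1.85 − 1750·0.7 − 3500·2.4 = 0 → B_y = 14338.6705/1.8 = 7965.93 ≈ 7966 N.
ΣF_y = 0: A_y + 7965.93 − 1213.3·2.1 − 1750 − 3500 = 0 → A_y = -168.0 N.
ΣF_x = 0: no horizontal applied forces, so A_x = 0.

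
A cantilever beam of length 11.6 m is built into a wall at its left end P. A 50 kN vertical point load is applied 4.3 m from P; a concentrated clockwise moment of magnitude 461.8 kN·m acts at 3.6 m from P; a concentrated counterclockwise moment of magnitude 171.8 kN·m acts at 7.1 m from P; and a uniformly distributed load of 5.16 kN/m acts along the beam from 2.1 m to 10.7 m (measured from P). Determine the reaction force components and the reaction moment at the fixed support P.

Resultant of the distributed load: 5.16 × 8.6 = 44.376 kN at 6.4 m from P.
ΣF_x = 0: P_x = 0.
ΣF_y = 0: P_y − 50 − 5.16·8.6 = 0 → P_y = 94.38 kN.
ΣM about P: M_P − 50·4.3 − 461.8 + 171.8 − (5.16·8.6)·6.4 = 0 → M_P = 789.0 kN·m.

P_x = 0, P_y = 94.38 kN, M_P = 789.0 kN·m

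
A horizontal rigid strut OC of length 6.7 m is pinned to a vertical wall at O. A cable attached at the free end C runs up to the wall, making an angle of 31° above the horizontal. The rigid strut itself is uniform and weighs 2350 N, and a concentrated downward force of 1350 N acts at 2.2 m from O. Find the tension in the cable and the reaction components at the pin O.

T = 3142 N, O_x = 2693 N, O_y = 2082 N

ΣM about O: T·sin31°·6.7 − 2350·3.35 − 1350·2.2 = 0 → T = 10842.5/(6.7·0.515038) = 3142.07 ≈ 3142 N.
ΣF_x = 0: O_x − T·cos31° = 0 → O_x = 3142.07 × 0.857167 = 2693 N.
ΣF_y = 0: O_y + T·sin31° − 2350 − 1350 = 0 → O_y = 3700 − 3142.07 × 0.515038 = 2082 N.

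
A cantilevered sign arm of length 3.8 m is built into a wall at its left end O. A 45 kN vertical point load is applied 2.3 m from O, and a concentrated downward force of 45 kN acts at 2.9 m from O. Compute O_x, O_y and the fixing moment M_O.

ΣF_x = 0: O_x = 0.
ΣF_y = 0: O_y − 45 − 45 = 0 → O_y = 90.00 kN.
ΣM about O: M_O − 45·2.3 − 45·2.9 = 0 → M_O = 234.0 kN·m.

O_x = 0, O_y = 90.00 kN, M_O = 234.0 kN·m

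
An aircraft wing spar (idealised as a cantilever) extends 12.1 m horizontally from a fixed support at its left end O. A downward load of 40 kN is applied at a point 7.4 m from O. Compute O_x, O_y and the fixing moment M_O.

ΣF_x = 0: O_x = 0.
ΣF_y = 0: O_y − 40 = 0 → O_y = 40.00 kN.
ΣM about O: M_O − 40·7.4 = 0 → M_O = 296.0 kN·m.

O_x = 0, O_y = 40.00 kN, M_O = 296.0 kN·m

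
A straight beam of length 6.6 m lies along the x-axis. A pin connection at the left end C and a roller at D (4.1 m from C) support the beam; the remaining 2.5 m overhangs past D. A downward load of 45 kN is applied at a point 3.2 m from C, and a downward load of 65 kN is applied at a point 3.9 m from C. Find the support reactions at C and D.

Taking moments about C: D_y·4.1 − 45·3.2 − 65·3.9 = 0 → D_y = 397.5/4.1 = 96.9512 ≈ 96.95 kN.
ΣF_y = 0: C_y + 96.9512 − 45 − 65 = 0 → C_y = 13.05 kN.
ΣF_x = 0: no horizontal applied forces, so C_x = 0.

C_x = 0, C_y = 13.05 kN, D_y = 96.95 kN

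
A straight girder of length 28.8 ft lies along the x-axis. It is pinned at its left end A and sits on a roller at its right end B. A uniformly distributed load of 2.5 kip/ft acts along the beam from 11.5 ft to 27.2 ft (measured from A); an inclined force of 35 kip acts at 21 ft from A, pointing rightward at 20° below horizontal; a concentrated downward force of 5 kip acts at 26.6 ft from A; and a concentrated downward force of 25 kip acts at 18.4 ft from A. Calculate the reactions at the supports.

Resultant of the distributed load: 2.5 × 15.7 = 39.25 kip at 19.35 ft from A.
Moments about A: B_y·28.8 − (2.5·15.7)·19.35 − 35·sin20°·21 − 5·26.6 − 25·18.4 = 0 → B_y = 1603.87/28.8 = 55.6899 ≈ 55.69 kip.
ΣF_y = 0: A_y + 55.6899 − 2.5·15.7 − 35·sin20° − 5 − 25 = 0 → A_y = 25.53 kip.
ΣF_x = 0: A_x + 35·cos20° = 0 → A_x = -32.89 kip.

A_x = -32.89 kip, A_y = 25.53 kip, B_y = 55.69 kip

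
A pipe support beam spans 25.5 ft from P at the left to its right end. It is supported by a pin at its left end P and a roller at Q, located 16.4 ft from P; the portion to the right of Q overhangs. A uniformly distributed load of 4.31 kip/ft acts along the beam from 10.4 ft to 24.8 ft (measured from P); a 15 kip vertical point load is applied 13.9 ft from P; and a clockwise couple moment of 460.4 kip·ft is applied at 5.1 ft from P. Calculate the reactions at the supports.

P_x = 0, P_y = -30.33 kip, Q_y = 107.4 kip

Resultant of the distributed load: 4.31 × 14.4 = 62.064 kip at 17.6 ft from P.
ΣM about P: Q_y·16.4 − (4.31·14.4)·17.6 − 15·13.9 − 460.4 = 0 → Q_y = 1761.2264/16.4 = 107.392 ≈ 107.4 kip.
ΣF_y = 0: P_y + 107.392 − 4.31·14.4 − 15 = 0 → P_y = -30.33 kip.
ΣF_x = 0: no horizontal applied forces, so P_x = 0.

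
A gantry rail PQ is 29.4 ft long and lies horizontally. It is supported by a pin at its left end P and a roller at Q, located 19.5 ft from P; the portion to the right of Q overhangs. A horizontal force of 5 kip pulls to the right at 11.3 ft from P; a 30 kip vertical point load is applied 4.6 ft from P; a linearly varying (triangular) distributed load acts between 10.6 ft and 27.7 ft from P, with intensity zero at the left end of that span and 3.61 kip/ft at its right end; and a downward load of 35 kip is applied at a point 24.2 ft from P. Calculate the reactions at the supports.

P_x = -5.000 kip, P_y = 10.53 kip, Q_y = 85.34 kip

Resultant of the triangular load: ½ × 3.61 × 17.1 = 30.8655 kip, acting at 22 ft from P (one-third of the span from the peak).
Taking moments about P: Q_y·19.5 − 30·4.6 − (½·3.61·17.1)·22 − 35·24.2 = 0 → Q_y = 1664.041/19.5 = 85.3354 ≈ 85.34 kip.
ΣF_y = 0: P_y + 85.3354 − 30 − ½·3.61·17.1 − 35 = 0 → P_y = 10.53 kip.
ΣF_x = 0: P_x + 5 = 0 → P_x = -5.000 kip.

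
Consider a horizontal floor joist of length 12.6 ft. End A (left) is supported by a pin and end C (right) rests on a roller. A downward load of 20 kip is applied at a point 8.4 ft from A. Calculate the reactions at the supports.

A_x = 0, A_y = 6.667 kip, C_y = 13.33 kip

ΣM about A: C_y·12.6 − 20·8.4 = 0 → C_y = 168/12.6 = 13.3333 ≈ 13.33 kip.
ΣF_y = 0: A_y + 13.3333 − 20 = 0 → A_y = 6.667 kip.
ΣF_x = 0: no horizontal applied forces, so A_x = 0.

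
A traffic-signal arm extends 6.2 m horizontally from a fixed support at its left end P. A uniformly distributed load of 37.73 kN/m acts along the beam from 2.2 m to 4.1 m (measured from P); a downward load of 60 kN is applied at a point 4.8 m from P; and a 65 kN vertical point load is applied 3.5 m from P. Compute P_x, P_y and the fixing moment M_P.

Resultant of the distributed load: 37.73 × 1.9 = 71.687 kN at 3.15 m from P.
ΣF_x = 0: P_x = 0.
ΣF_y = 0: P_y − 37.73·1.9 − 60 − 65 = 0 → P_y = 196.7 kN.
ΣM about P: M_P − (37.73·1.9)·3.15 − 60·4.8 − 65·3.5 = 0 → M_P = 741.3 kN·m.

P_x = 0, P_y = 196.7 kN, M_P = 741.3 kN·m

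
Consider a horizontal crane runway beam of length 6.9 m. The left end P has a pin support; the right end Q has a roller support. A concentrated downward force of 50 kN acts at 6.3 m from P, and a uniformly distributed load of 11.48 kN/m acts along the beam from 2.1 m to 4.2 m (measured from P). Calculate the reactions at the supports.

P_x = 0, P_y = 17.45 kN, Q_y = 56.66 kN

Resultant of the distributed load: 11.48 × 2.1 = 24.108 kN at 3.15 m from P.
Taking moments about P: Q_y·6.9 − 50·6.3 − (11.48·2.1)·3.15 = 0 → Q_y = 390.9402/6.9 = 56.658 ≈ 56.66 kN.
ΣF_y = 0: P_y + 56.658 − 50 − 11.48·2.1 = 0 → P_y = 17.45 kN.
ΣF_x = 0: no horizontal applied forces, so P_x = 0.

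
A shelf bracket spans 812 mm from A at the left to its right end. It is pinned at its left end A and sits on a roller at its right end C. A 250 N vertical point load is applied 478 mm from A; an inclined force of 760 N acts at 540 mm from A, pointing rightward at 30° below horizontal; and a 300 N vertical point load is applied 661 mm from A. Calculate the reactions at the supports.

A_x = -658.2 N, A_y = 285.9 N, C_y = 644.1 N

ΣM about A: C_y·812 − 250·478 − 760·sin30°·540 − 300·661 = 0 → C_y = 523000/812 = 644.089 ≈ 644.1 N.
ΣF_y = 0: A_y + 644.089 − 250 − 760·sin30° − 300 = 0 → A_y = 285.9 N.
ΣF_x = 0: A_x + 760·cos30° = 0 → A_x = -658.2 N.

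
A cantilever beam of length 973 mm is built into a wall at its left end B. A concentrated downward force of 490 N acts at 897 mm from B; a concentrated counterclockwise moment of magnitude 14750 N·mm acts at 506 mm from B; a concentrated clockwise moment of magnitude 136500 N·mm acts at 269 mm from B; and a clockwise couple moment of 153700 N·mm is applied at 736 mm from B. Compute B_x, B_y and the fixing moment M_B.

B_x = 0, B_y = 490.0 N, M_B = 715000 N·mm

ΣF_x = 0: B_x = 0.
ΣF_y = 0: B_y − 490 = 0 → B_y = 490.0 N.
ΣM about B: M_B − 490·897 + 14750 − 136500 − 153700 = 0 → M_B = 715000 N·mm.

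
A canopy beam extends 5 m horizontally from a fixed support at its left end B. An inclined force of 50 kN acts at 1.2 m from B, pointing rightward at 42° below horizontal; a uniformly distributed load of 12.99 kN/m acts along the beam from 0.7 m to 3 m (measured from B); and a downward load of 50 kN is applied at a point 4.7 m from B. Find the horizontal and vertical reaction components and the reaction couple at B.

B_x = -37.16 kN, B_y = 113.3 kN, M_B = 330.4 kN·m

Resultant of the distributed load: 12.99 × 2.3 = 29.877 kN at 1.85 m from B.
ΣF_x = 0: B_x + 50·cos42° = 0 → B_x = -37.16 kN.
ΣF_y = 0: B_y − 50·sin42° − 12.99·2.3 − 50 = 0 → B_y = 113.3 kN.
ΣM about B: M_B − 50·sin42°·1.2 − (12.99·2.3)·1.85 − 50·4.7 = 0 → M_B = 330.4 kN·m.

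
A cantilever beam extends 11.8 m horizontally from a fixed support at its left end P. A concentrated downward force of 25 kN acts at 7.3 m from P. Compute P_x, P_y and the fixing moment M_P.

ΣF_x = 0: P_x = 0.
ΣF_y = 0: P_y − 25 = 0 → P_y = 25.00 kN.
ΣM about P: M_P − 25·7.3 = 0 → M_P = 182.5 kN·m.

P_x = 0, P_y = 25.00 kN, M_P = 182.5 kN·m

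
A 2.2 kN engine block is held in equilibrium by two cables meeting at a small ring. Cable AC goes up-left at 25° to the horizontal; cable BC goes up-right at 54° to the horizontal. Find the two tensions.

T_AC = 1.317 kN, T_BC = 2.031 kN

ΣF_x = 0: −T_AC·cos25° + T_BC·cos54° = 0 → T_BC = 1.5419·T_AC.
ΣF_y = 0: T_AC·sin25° + T_BC·sin54° = 2.2.
Substitute: T_AC·(0.422618 + 1.5419·0.809017) = 2.2 → T_AC = 1.31733 ≈ 1.317 kN.
Then T_BC = 1.5419 × 1.31733 = 2.031 kN.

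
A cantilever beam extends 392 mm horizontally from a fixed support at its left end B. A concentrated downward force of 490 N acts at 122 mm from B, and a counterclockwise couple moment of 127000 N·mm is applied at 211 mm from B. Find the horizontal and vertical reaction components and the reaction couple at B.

B_x = 0, B_y = 490.0 N, M_B = -67220 N·mm

ΣF_x = 0: B_x = 0.
ΣF_y = 0: B_y − 490 = 0 → B_y = 490.0 N.
ΣM about B: M_B − 490·122 + 127000 = 0 → M_B = -67220 N·mm.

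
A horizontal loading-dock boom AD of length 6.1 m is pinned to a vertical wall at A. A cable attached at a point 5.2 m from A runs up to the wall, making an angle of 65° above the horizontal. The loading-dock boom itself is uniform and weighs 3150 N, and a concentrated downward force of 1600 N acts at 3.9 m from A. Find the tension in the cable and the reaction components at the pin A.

ΣM about A: T·sin65°·5.2 − 3150·3.05 − 1600·3.9 = 0 → T = 15847.5/(5.2·0.906308) = 3362.65 ≈ 3363 N.
ΣF_x = 0: A_x − T·cos65° = 0 → A_x = 3362.65 × 0.422618 = 1421 N.
ΣF_y = 0: A_y + T·sin65° − 3150 − 1600 = 0 → A_y = 4750 − 3362.65 × 0.906308 = 1702 N.

T = 3363 N, A_x = 1421 N, A_y = 1702 N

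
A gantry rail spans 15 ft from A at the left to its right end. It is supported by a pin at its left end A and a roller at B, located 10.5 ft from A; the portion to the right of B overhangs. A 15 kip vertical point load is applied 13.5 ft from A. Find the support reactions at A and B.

A_x = 0, A_y = -4.286 kip, B_y = 19.29 kip

ΣM about A: B_y·10.5 − 15·13.5 = 0 → B_y = 202.5/10.5 = 19.2857 ≈ 19.29 kip.
ΣF_y = 0: A_y + 19.2857 − 15 = 0 → A_y = -4.286 kip.
ΣF_x = 0: no horizontal applied forces, so A_x = 0.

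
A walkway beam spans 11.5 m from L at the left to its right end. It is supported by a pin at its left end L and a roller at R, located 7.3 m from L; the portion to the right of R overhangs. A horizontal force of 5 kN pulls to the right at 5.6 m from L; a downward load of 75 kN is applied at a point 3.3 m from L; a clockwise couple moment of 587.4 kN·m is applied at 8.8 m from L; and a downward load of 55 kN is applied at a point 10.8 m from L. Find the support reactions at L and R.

L_x = -5.000 kN, L_y = -65.74 kN, R_y = 195.7 kN

ΣM about L: R_y·7.3 − 75·3.3 − 587.4 − 55·10.8 = 0 → R_y = 1428.9/7.3 = 195.74 ≈ 195.7 kN.
ΣF_y = 0: L_y + 195.74 − 75 − 55 = 0 → L_y = -65.74 kN.
ΣF_x = 0: L_x + 5 = 0 → L_x = -5.000 kN.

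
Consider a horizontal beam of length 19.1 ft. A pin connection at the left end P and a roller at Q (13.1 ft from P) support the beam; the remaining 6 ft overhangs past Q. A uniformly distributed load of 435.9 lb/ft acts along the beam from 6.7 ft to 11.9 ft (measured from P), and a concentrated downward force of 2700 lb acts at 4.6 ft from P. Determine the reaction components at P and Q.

Resultant of the distributed load: 435.9 × 5.2 = 2266.68 lb at 9.3 ft from P.
Taking moments about P: Q_y·13.1 − (435.9·5.2)·9.3 − 2700·4.6 = 0 → Q_y = 33500.124/13.1 = 2557.26 ≈ 2557 lb.
ΣF_y = 0: P_y + 2557.26 − 435.9·5.2 − 2700 = 0 → P_y = 2409 lb.
ΣF_x = 0: no horizontal applied forces, so P_x = 0.

P_x = 0, P_y = 2409 lb, Q_y = 2557 lb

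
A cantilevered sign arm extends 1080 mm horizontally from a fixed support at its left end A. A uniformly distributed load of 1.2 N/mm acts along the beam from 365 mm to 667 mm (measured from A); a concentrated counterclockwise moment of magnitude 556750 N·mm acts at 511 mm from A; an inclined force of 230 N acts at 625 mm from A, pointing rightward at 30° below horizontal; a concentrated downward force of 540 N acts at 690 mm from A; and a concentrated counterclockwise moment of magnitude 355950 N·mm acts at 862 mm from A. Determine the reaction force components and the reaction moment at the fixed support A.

A_x = -199.2 N, A_y = 1017 N, M_A = -281200 N·mm

Resultant of the distributed load: 1.2 × 302 = 362.4 N at 516 mm from A.
ΣF_x = 0: A_x + 230·cos30° = 0 → A_x = -199.2 N.
ΣF_y = 0: A_y − 1.2·302 − 230·sin30° − 540 = 0 → A_y = 1017 N.
ΣM about A: M_A − (1.2·302)·516 + 556750 − 230·sin30°·625 − 540·690 + 355950 = 0 → M_A = -281200 N·mm.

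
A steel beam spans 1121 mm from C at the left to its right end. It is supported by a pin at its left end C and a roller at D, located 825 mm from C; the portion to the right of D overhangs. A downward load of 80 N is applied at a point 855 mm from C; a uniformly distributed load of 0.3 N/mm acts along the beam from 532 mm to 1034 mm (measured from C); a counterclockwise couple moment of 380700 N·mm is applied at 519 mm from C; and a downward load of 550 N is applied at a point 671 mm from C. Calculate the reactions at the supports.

Resultant of the distributed load: 0.3 × 502 = 150.6 N at 783 mm from C.
Taking moments about C: D_y·825 − 80·855 − (0.3·502)·783 + 380700 − 550·671 = 0 → D_y = 174669.8/825 = 211.721 ≈ 211.7 N.
ΣF_y = 0: C_y + 211.721 − 80 − 0.3·502 − 550 = 0 → C_y = 568.9 N.
ΣF_x = 0: no horizontal applied forces, so C_x = 0.

C_x = 0, C_y = 568.9 N, D_y = 211.7 N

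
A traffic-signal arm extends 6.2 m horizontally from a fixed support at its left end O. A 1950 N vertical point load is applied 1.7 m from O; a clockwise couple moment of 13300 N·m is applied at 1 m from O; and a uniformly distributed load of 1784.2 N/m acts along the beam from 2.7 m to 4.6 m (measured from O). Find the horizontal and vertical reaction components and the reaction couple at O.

O_x = 0, O_y = 5340 N, M_O = 28990 N·m

Resultant of the distributed load: 1784.2 × 1.9 = 3389.98 N at 3.65 m from O.
ΣF_x = 0: O_x = 0.
ΣF_y = 0: O_y − 1950 − 1784.2·1.9 = 0 → O_y = 5340 N.
ΣM about O: M_O − 1950·1.7 − 13300 − (1784.2·1.9)·3.65 = 0 → M_O = 28990 N·m.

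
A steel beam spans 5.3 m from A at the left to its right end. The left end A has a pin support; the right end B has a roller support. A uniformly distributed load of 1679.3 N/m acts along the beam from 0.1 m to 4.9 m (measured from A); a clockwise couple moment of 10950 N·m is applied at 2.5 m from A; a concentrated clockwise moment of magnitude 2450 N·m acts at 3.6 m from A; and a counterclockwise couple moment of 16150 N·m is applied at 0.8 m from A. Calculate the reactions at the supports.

A_x = 0, A_y = 4777 N, B_y = 3283 N

Resultant of the distributed load: 1679.3 × 4.8 = 8060.64 N at 2.5 m from A.
Moments about A: B_y·5.3 − (1679.3·4.8)·2.5 − 10950 − 2450 + 16150 = 0 → B_y = 17401.6/5.3 = 3283.32 ≈ 3283 N.
ΣF_y = 0: A_y + 3283.32 − 1679.3·4.8 = 0 → A_y = 4777 N.
ΣF_x = 0: no horizontal applied forces, so A_x = 0.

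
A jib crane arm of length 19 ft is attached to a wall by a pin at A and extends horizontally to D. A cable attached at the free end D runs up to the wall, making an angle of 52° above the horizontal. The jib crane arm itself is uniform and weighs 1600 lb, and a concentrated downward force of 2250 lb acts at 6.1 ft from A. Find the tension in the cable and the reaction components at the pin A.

T = 1932 lb, A_x = 1189 lb, A_y = 2328 lb

ΣM about A: T·sin52°·19 − 1600·9.5 − 2250·6.1 = 0 → T = 28925/(19·0.788011) = 1931.91 ≈ 1932 lb.
ΣF_x = 0: A_x − T·cos52° = 0 → A_x = 1931.91 × 0.615661 = 1189 lb.
ΣF_y = 0: A_y + T·sin52° − 1600 − 2250 = 0 → A_y = 3850 − 1931.91 × 0.788011 = 2328 lb.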